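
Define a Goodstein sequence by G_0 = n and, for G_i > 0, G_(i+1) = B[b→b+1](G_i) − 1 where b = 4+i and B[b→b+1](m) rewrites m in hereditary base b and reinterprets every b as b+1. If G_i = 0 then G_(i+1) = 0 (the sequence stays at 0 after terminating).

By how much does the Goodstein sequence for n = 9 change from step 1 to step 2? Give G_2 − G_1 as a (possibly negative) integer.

1

9 —HB4→ 2·4 + 1 —bump→ 2·5 + 1 = 11 —(−1)→ 10
10 —HB5→ 2·5 —bump→ 2·6 = 12 —(−1)→ 11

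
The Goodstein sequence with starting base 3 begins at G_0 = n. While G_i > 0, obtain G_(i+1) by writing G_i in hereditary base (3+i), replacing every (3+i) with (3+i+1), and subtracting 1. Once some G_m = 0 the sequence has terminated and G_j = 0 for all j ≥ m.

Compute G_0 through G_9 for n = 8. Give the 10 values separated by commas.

step 0: 8 = 2·3 + 2; sub 4 for 3: 2·4 + 2; = 10; G_1 = 10−1 = 9
step 1: 9 = 2·4 + 1; sub 5 for 4: 2·5 + 1; = 11; G_2 = 11−1 = 10
step 2: 10 = 2·5; sub 6 for 5: 2·6; = 12; G_3 = 12−1 = 11
step 3: 11 = 6 + 5; sub 7 for 6: 7 + 5; = 12; G_4 = 12−1 = 11
step 4: 11 = 7 + 4; sub 8 for 7: 8 + 4; = 12; G_5 = 12−1 = 11
step 5: 11 = 8 + 3; sub 9 for 8: 9 + 3; = 12; G_6 = 12−1 = 11
step 6: 11 = 9 + 2; sub 10 for 9: 10 + 2; = 12; G_7 = 12−1 = 11
step 7: 11 = 10 + 1; sub 11 for 10: 11 + 1; = 12; G_8 = 12−1 = 11
step 8: 11 = 11; sub 12 for 11: 12; = 12; G_9 = 12−1 = 11

8, 9, 10, 11, 11, 11, 11, 11, 11, 11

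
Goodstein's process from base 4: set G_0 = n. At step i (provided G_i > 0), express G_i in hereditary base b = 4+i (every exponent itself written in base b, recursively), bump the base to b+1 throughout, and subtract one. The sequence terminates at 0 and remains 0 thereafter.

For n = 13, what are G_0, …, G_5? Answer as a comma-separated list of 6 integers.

[0] 13 ≡ 3·4 + 1 (base 4). Lift 5: 16. −1: 15.
[1] 15 ≡ 3·5 (base 5). Lift 6: 18. −1: 17.
[2] 17 ≡ 2·6 + 5 (base 6). Lift 7: 19. −1: 18.
[3] 18 ≡ 2·7 + 4 (base 7). Lift 8: 20. −1: 19.
[4] 19 ≡ 2·8 + 3 (base 8). Lift 9: 21. −1: 20.

13, 15, 17, 18, 19, 20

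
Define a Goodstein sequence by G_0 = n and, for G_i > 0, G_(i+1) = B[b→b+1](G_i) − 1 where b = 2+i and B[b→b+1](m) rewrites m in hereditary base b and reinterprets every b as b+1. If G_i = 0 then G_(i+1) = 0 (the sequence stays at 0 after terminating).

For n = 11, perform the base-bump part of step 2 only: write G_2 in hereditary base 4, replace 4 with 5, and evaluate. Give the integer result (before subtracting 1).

step 0: 11 = 2^(2 + 1) + 2 + 1; sub 3 for 2: 3^(3 + 1) + 3 + 1; = 85; G_1 = 85−1 = 84
step 1: 84 = 3^(3 + 1) + 3; sub 4 for 3: 4^(4 + 1) + 4; = 1028; G_2 = 1028−1 = 1027

15628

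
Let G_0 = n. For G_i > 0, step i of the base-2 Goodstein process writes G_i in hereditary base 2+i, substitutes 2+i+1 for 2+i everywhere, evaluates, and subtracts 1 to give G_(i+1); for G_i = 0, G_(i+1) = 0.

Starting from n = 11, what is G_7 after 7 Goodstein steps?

base 2: 11 = 2^(2 + 1) + 2 + 1; at 3: 3^(3 + 1) + 3 + 1 = 85; next = 84
base 3: 84 = 3^(3 + 1) + 3; at 4: 4^(4 + 1) + 4 = 1028; next = 1027
base 4: 1027 = 4^(4 + 1) + 3; at 5: 5^(5 + 1) + 3 = 15628; next = 15627
base 5: 15627 = 5^(5 + 1) + 2; at 6: 6^(6 + 1) + 2 = 279938; next = 279937
base 6: 279937 = 6^(6 + 1) + 1; at 7: 7^(7 + 1) + 1 = 5764802; next = 5764801
base 7: 5764801 = 7^(7 + 1); at 8: 8^(8 + 1) = 134217728; next = 134217727
base 8: 134217727 = 7·8^8 + 7·8^7 + 7·8^6 + 7·8^5 + 7·8^4 + 7·8^3 + 7·8^2 + 7·8 + 7; at 9: 7·9^9 + 7·9^7 + 7·9^6 + 7·9^5 + 7·9^4 + 7·9^3 + 7·9^2 + 7·9 + 7 = 2749609303; next = 2749609302
base 9: 2749609302 = 7·9^9 + 7·9^7 + 7·9^6 + 7·9^5 + 7·9^4 + 7·9^3 + 7·9^2 + 7·9 + 6; at 10: 7·10^10 + 7·10^7 + 7·10^6 + 7·10^5 + 7·10^4 + 7·10^3 + 7·10^2 + 7·10 + 6 = 70077777776; next = 70077777775

2749609302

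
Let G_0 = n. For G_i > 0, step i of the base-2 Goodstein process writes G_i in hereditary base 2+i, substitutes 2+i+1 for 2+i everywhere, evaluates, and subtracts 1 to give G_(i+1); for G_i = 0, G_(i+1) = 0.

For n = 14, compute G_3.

18750

G_0 = 14. HB_2(14) = 2^(2 + 1) + 2^2 + 2. Bump = 111. G_1 = 110.
G_1 = 110. HB_3(110) = 3^(3 + 1) + 3^3 + 2. Bump = 1282. G_2 = 1281.
G_2 = 1281. HB_4(1281) = 4^(4 + 1) + 4^4 + 1. Bump = 18751. G_3 = 18750.
G_3 = 18750. HB_5(18750) = 5^(5 + 1) + 5^5. Bump = 326592. G_4 = 326591.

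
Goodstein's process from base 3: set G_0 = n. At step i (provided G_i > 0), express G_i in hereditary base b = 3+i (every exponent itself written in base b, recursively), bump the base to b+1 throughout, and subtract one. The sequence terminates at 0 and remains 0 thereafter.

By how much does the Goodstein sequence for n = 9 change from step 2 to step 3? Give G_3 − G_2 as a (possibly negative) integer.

G_0=9  [base 3] 3^2  →[3↦4]→  4^2 = 16  −1 ⇒ G_1=15
G_1=15  [base 4] 3·4 + 3  →[4↦5]→  3·5 + 3 = 18  −1 ⇒ G_2=17
G_2=17  [base 5] 3·5 + 2  →[5↦6]→  3·6 + 2 = 20  −1 ⇒ G_3=19

2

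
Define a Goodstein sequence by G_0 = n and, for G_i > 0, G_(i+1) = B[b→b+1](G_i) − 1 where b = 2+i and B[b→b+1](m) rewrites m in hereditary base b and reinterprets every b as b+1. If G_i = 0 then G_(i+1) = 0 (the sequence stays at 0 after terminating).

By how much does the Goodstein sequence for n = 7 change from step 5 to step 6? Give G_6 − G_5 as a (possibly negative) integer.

15953672

(0) 7|_2 = 2^2 + 2 + 1 ↦ 3^3 + 3 + 1|_3 = 31 ⇒ 30
(1) 30|_3 = 3^3 + 3 ↦ 4^4 + 4|_4 = 260 ⇒ 259
(2) 259|_4 = 4^4 + 3 ↦ 5^5 + 3|_5 = 3128 ⇒ 3127
(3) 3127|_5 = 5^5 + 2 ↦ 6^6 + 2|_6 = 46658 ⇒ 46657
(4) 46657|_6 = 6^6 + 1 ↦ 7^7 + 1|_7 = 823544 ⇒ 823543
(5) 823543|_7 = 7^7 ↦ 8^8|_8 = 16777216 ⇒ 16777215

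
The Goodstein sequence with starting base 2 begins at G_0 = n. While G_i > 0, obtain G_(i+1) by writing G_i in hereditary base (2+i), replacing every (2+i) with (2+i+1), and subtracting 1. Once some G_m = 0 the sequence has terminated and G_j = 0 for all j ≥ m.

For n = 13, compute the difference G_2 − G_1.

13 —HB2→ 2^(2 + 1) + 2^2 + 1 —bump→ 3^(3 + 1) + 3^3 + 1 = 109 —(−1)→ 108
108 —HB3→ 3^(3 + 1) + 3^3 —bump→ 4^(4 + 1) + 4^4 = 1280 —(−1)→ 1279

1171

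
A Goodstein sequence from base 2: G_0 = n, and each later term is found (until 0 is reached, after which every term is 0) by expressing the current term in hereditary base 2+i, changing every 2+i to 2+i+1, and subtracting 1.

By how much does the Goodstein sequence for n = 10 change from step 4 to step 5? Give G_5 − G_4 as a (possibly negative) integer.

3935819

base 2: 10 = 2^(2 + 1) + 2; at 3: 3^(3 + 1) + 3 = 84; next = 83
base 3: 83 = 3^(3 + 1) + 2; at 4: 4^(4 + 1) + 2 = 1026; next = 1025
base 4: 1025 = 4^(4 + 1) + 1; at 5: 5^(5 + 1) + 1 = 15626; next = 15625
base 5: 15625 = 5^(5 + 1); at 6: 6^(6 + 1) = 279936; next = 279935
base 6: 279935 = 5·6^6 + 5·6^5 + 5·6^4 + 5·6^3 + 5·6^2 + 5·6 + 5; at 7: 5·7^7 + 5·7^5 + 5·7^4 + 5·7^3 + 5·7^2 + 5·7 + 5 = 4215755; next = 4215754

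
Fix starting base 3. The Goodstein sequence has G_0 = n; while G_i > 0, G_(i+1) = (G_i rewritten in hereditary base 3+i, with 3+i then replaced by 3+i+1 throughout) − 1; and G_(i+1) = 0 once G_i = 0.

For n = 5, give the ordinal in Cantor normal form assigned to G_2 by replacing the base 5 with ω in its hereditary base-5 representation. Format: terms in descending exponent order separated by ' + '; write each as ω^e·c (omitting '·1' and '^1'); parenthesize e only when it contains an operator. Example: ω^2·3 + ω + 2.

ω

G_0 = 5. HB_3(5) = 3 + 2. Bump = 6. G_1 = 5.
G_1 = 5. HB_4(5) = 4 + 1. Bump = 6. G_2 = 5.
G_2 = 5. HB_5(5) = 5. Bump = 6. G_3 = 5.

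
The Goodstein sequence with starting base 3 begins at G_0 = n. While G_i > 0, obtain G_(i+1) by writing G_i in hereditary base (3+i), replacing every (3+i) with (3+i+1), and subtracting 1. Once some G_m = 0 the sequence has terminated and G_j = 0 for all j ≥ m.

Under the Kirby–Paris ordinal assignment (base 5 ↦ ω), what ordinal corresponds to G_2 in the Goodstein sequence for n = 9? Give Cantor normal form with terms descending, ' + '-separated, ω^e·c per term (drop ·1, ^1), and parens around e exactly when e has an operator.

ω·3 + 2

(0) 9|_3 = 3^2 ↦ 4^2|_4 = 16 ⇒ 15
(1) 15|_4 = 3·4 + 3 ↦ 3·5 + 3|_5 = 18 ⇒ 17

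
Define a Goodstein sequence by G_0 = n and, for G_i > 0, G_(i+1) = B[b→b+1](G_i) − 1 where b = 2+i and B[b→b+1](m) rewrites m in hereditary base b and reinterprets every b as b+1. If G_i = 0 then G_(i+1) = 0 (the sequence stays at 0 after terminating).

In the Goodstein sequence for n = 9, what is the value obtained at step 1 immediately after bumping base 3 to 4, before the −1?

1024

G_0 = 9. HB_2(9) = 2^(2 + 1) + 1. Bump = 82. G_1 = 81.
G_1 = 81. HB_3(81) = 3^(3 + 1). Bump = 1024. G_2 = 1023.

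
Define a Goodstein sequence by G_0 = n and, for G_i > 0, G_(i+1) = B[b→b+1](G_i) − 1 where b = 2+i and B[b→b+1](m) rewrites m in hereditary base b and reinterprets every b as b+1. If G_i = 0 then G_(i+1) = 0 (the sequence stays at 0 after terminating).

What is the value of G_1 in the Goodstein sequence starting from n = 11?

G_0 = 11. HB_2(11) = 2^(2 + 1) + 2 + 1. Bump = 85. G_1 = 84.
G_1 = 84. HB_3(84) = 3^(3 + 1) + 3. Bump = 1028. G_2 = 1027.

84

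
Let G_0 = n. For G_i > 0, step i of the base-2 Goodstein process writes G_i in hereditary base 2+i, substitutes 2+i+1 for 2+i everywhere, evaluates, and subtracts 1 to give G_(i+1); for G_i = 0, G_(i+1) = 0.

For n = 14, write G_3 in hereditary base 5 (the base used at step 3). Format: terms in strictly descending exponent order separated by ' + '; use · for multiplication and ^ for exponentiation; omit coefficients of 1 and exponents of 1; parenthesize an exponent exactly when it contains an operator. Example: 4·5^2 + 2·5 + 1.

5^(5 + 1) + 5^5

(0) 14|_2 = 2^(2 + 1) + 2^2 + 2 ↦ 3^(3 + 1) + 3^3 + 3|_3 = 111 ⇒ 110
(1) 110|_3 = 3^(3 + 1) + 3^3 + 2 ↦ 4^(4 + 1) + 4^4 + 2|_4 = 1282 ⇒ 1281
(2) 1281|_4 = 4^(4 + 1) + 4^4 + 1 ↦ 5^(5 + 1) + 5^5 + 1|_5 = 18751 ⇒ 18750
(3) 18750|_5 = 5^(5 + 1) + 5^5 ↦ 6^(6 + 1) + 6^6|_6 = 326592 ⇒ 326591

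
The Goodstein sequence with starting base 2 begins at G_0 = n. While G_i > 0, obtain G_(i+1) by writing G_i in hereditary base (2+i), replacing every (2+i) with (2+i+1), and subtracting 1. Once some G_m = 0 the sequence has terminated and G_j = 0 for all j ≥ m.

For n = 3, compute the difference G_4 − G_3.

-1

step 0: 3 = 2 + 1; sub 3 for 2: 3 + 1; = 4; G_1 = 4−1 = 3
step 1: 3 = 3; sub 4 for 3: 4; = 4; G_2 = 4−1 = 3
step 2: 3 = 3; sub 5 for 4: 3; = 3; G_3 = 3−1 = 2
step 3: 2 = 2; sub 6 for 5: 2; = 2; G_4 = 2−1 = 1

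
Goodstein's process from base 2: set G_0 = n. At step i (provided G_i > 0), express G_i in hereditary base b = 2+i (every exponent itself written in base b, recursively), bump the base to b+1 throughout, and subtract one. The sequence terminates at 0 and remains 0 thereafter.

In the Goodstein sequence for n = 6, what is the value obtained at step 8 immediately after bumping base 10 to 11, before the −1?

885776

i=0: 6 = 2^2 + 2 (b=2); 2→3: 3^3 + 3 = 30; 30−1 = 29
i=1: 29 = 3^3 + 2 (b=3); 3→4: 4^4 + 2 = 258; 258−1 = 257
i=2: 257 = 4^4 + 1 (b=4); 4→5: 5^5 + 1 = 3126; 3126−1 = 3125
i=3: 3125 = 5^5 (b=5); 5→6: 6^6 = 46656; 46656−1 = 46655
i=4: 46655 = 5·6^5 + 5·6^4 + 5·6^3 + 5·6^2 + 5·6 + 5 (b=6); 6→7: 5·7^5 + 5·7^4 + 5·7^3 + 5·7^2 + 5·7 + 5 = 98040; 98040−1 = 98039
i=5: 98039 = 5·7^5 + 5·7^4 + 5·7^3 + 5·7^2 + 5·7 + 4 (b=7); 7→8: 5·8^5 + 5·8^4 + 5·8^3 + 5·8^2 + 5·8 + 4 = 187244; 187244−1 = 187243
i=6: 187243 = 5·8^5 + 5·8^4 + 5·8^3 + 5·8^2 + 5·8 + 3 (b=8); 8→9: 5·9^5 + 5·9^4 + 5·9^3 + 5·9^2 + 5·9 + 3 = 332148; 332148−1 = 332147
i=7: 332147 = 5·9^5 + 5·9^4 + 5·9^3 + 5·9^2 + 5·9 + 2 (b=9); 9→10: 5·10^5 + 5·10^4 + 5·10^3 + 5·10^2 + 5·10 + 2 = 555552; 555552−1 = 555551
i=8: 555551 = 5·10^5 + 5·10^4 + 5·10^3 + 5·10^2 + 5·10 + 1 (b=10); 10→11: 5·11^5 + 5·11^4 + 5·11^3 + 5·11^2 + 5·11 + 1 = 885776; 885776−1 = 885775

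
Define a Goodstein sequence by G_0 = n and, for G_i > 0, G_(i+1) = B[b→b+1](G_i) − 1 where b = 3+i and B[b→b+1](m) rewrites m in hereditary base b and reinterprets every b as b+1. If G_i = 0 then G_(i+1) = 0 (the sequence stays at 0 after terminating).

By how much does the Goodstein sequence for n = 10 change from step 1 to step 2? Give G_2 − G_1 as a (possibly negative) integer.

G_0 = 10. HB_3(10) = 3^2 + 1. Bump = 17. G_1 = 16.
G_1 = 16. HB_4(16) = 4^2. Bump = 25. G_2 = 24.

8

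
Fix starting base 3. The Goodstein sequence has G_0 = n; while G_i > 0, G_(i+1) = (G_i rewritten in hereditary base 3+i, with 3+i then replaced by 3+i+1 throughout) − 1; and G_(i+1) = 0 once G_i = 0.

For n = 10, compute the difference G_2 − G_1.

8

base 3: 10 = 3^2 + 1; at 4: 4^2 + 1 = 17; next = 16
base 4: 16 = 4^2; at 5: 5^2 = 25; next = 24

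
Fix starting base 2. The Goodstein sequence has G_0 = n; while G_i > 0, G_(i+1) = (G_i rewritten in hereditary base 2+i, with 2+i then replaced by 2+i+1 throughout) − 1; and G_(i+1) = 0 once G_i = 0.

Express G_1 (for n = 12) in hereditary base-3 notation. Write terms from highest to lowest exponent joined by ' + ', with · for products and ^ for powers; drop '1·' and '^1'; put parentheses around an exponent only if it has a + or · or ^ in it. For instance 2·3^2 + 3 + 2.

G_0 = 12. HB_2(12) = 2^(2 + 1) + 2^2. Bump = 108. G_1 = 107.
G_1 = 107. HB_3(107) = 3^(3 + 1) + 2·3^2 + 2·3 + 2. Bump = 1066. G_2 = 1065.

3^(3 + 1) + 2·3^2 + 2·3 + 2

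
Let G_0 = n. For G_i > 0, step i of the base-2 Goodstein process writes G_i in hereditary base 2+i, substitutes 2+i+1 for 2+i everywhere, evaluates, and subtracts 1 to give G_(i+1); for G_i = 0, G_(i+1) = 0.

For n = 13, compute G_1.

(0) 13|_2 = 2^(2 + 1) + 2^2 + 1 ↦ 3^(3 + 1) + 3^3 + 1|_3 = 109 ⇒ 108
(1) 108|_3 = 3^(3 + 1) + 3^3 ↦ 4^(4 + 1) + 4^4|_4 = 1280 ⇒ 1279

108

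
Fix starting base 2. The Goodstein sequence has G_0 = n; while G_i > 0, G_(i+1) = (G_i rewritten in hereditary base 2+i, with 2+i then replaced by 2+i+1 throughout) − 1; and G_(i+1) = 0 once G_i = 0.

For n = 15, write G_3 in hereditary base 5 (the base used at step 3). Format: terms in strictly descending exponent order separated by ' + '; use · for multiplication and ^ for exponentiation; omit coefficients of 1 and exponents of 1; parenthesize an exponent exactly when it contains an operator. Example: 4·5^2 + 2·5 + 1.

5^(5 + 1) + 5^5 + 2

(0) 15|_2 = 2^(2 + 1) + 2^2 + 2 + 1 ↦ 3^(3 + 1) + 3^3 + 3 + 1|_3 = 112 ⇒ 111
(1) 111|_3 = 3^(3 + 1) + 3^3 + 3 ↦ 4^(4 + 1) + 4^4 + 4|_4 = 1284 ⇒ 1283
(2) 1283|_4 = 4^(4 + 1) + 4^4 + 3 ↦ 5^(5 + 1) + 5^5 + 3|_5 = 18753 ⇒ 18752
(3) 18752|_5 = 5^(5 + 1) + 5^5 + 2 ↦ 6^(6 + 1) + 6^6 + 2|_6 = 326594 ⇒ 326593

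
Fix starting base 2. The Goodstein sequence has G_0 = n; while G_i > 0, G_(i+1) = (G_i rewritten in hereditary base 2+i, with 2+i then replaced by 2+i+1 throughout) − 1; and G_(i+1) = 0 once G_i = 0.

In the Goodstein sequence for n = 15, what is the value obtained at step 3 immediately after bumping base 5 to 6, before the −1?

15 —HB2→ 2^(2 + 1) + 2^2 + 2 + 1 —bump→ 3^(3 + 1) + 3^3 + 3 + 1 = 112 —(−1)→ 111
111 —HB3→ 3^(3 + 1) + 3^3 + 3 —bump→ 4^(4 + 1) + 4^4 + 4 = 1284 —(−1)→ 1283
1283 —HB4→ 4^(4 + 1) + 4^4 + 3 —bump→ 5^(5 + 1) + 5^5 + 3 = 18753 —(−1)→ 18752
18752 —HB5→ 5^(5 + 1) + 5^5 + 2 —bump→ 6^(6 + 1) + 6^6 + 2 = 326594 —(−1)→ 326593

326594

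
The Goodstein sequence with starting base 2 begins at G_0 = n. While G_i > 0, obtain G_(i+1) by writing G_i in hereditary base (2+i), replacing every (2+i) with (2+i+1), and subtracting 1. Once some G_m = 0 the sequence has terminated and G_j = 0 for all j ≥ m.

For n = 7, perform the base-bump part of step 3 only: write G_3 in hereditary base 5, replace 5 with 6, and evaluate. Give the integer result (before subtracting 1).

46658

i=0: 7 = 2^2 + 2 + 1 (b=2); 2→3: 3^3 + 3 + 1 = 31; 31−1 = 30
i=1: 30 = 3^3 + 3 (b=3); 3→4: 4^4 + 4 = 260; 260−1 = 259
i=2: 259 = 4^4 + 3 (b=4); 4→5: 5^5 + 3 = 3128; 3128−1 = 3127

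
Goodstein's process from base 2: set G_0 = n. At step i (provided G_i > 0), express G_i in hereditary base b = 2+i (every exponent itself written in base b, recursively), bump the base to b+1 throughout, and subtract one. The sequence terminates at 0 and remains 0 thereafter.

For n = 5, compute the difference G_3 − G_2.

212

G_0 = 5. HB_2(5) = 2^2 + 1. Bump = 28. G_1 = 27.
G_1 = 27. HB_3(27) = 3^3. Bump = 256. G_2 = 255.
G_2 = 255. HB_4(255) = 3·4^3 + 3·4^2 + 3·4 + 3. Bump = 468. G_3 = 467.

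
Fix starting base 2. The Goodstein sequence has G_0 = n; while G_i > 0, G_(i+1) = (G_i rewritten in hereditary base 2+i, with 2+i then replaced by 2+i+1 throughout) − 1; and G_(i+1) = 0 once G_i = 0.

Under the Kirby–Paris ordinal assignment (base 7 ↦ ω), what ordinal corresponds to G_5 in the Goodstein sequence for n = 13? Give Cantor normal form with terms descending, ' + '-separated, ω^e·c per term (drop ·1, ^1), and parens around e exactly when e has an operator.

ω^(ω + 1) + ω^3·3 + ω^2·3 + ω·3

G_0 = 13. HB_2(13) = 2^(2 + 1) + 2^2 + 1. Bump = 109. G_1 = 108.
G_1 = 108. HB_3(108) = 3^(3 + 1) + 3^3. Bump = 1280. G_2 = 1279.
G_2 = 1279. HB_4(1279) = 4^(4 + 1) + 3·4^3 + 3·4^2 + 3·4 + 3. Bump = 16093. G_3 = 16092.
G_3 = 16092. HB_5(16092) = 5^(5 + 1) + 3·5^3 + 3·5^2 + 3·5 + 2. Bump = 280712. G_4 = 280711.
G_4 = 280711. HB_6(280711) = 6^(6 + 1) + 3·6^3 + 3·6^2 + 3·6 + 1. Bump = 5765999. G_5 = 5765998.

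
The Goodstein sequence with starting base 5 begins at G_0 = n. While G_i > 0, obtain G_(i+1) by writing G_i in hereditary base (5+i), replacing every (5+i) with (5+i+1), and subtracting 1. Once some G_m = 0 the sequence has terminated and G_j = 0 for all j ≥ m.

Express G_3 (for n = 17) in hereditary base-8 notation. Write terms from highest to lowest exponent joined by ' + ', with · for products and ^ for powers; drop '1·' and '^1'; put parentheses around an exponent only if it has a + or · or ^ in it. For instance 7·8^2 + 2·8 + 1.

17 —HB5→ 3·5 + 2 —bump→ 3·6 + 2 = 20 —(−1)→ 19
19 —HB6→ 3·6 + 1 —bump→ 3·7 + 1 = 22 —(−1)→ 21
21 —HB7→ 3·7 —bump→ 3·8 = 24 —(−1)→ 23
23 —HB8→ 2·8 + 7 —bump→ 2·9 + 7 = 25 —(−1)→ 24

2·8 + 7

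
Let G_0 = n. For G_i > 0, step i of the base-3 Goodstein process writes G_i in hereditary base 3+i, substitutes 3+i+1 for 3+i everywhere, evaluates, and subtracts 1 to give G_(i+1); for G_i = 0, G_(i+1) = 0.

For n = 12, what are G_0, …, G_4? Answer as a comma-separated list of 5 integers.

(0) 12|_3 = 3^2 + 3 ↦ 4^2 + 4|_4 = 20 ⇒ 19
(1) 19|_4 = 4^2 + 3 ↦ 5^2 + 3|_5 = 28 ⇒ 27
(2) 27|_5 = 5^2 + 2 ↦ 6^2 + 2|_6 = 38 ⇒ 37
(3) 37|_6 = 6^2 + 1 ↦ 7^2 + 1|_7 = 50 ⇒ 49

12, 19, 27, 37, 49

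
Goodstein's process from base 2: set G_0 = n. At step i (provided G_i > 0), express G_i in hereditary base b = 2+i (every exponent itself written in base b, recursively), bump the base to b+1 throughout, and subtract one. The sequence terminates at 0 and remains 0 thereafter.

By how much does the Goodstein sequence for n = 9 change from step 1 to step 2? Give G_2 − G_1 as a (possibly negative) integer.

942

step 0: 9 = 2^(2 + 1) + 1; sub 3 for 2: 3^(3 + 1) + 1; = 82; G_1 = 82−1 = 81
step 1: 81 = 3^(3 + 1); sub 4 for 3: 4^(4 + 1); = 1024; G_2 = 1024−1 = 1023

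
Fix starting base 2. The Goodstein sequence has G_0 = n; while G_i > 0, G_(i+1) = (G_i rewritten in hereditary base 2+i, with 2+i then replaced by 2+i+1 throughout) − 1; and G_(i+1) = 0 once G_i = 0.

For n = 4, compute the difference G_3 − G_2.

19

base 2: 4 = 2^2; at 3: 3^3 = 27; next = 26
base 3: 26 = 2·3^2 + 2·3 + 2; at 4: 2·4^2 + 2·4 + 2 = 42; next = 41
base 4: 41 = 2·4^2 + 2·4 + 1; at 5: 2·5^2 + 2·5 + 1 = 61; next = 60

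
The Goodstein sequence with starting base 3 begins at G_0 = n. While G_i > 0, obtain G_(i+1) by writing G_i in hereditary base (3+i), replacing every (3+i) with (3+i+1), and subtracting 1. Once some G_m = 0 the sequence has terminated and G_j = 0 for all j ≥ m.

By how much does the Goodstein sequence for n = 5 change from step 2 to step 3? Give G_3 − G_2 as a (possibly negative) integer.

0

(0) 5|_3 = 3 + 2 ↦ 4 + 2|_4 = 6 ⇒ 5
(1) 5|_4 = 4 + 1 ↦ 5 + 1|_5 = 6 ⇒ 5
(2) 5|_5 = 5 ↦ 6|_6 = 6 ⇒ 5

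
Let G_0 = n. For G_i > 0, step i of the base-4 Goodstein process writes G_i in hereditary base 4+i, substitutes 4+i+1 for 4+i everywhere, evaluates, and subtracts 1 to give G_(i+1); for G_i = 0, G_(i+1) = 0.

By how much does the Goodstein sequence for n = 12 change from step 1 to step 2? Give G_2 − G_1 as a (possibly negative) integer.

i=0: 12 = 3·4 (b=4); 4→5: 3·5 = 15; 15−1 = 14
i=1: 14 = 2·5 + 4 (b=5); 5→6: 2·6 + 4 = 16; 16−1 = 15

1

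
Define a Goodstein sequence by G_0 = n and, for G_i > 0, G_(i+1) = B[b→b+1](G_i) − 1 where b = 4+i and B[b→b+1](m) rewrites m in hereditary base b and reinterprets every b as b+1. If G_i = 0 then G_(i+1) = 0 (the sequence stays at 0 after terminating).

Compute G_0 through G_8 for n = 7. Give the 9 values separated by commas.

7, 7, 7, 7, 7, 6, 5, 4, 3

7 —HB4→ 4 + 3 —bump→ 5 + 3 = 8 —(−1)→ 7
7 —HB5→ 5 + 2 —bump→ 6 + 2 = 8 —(−1)→ 7
7 —HB6→ 6 + 1 —bump→ 7 + 1 = 8 —(−1)→ 7
7 —HB7→ 7 —bump→ 8 = 8 —(−1)→ 7
7 —HB8→ 7 —bump→ 7 = 7 —(−1)→ 6
6 —HB9→ 6 —bump→ 6 = 6 —(−1)→ 5
5 —HB10→ 5 —bump→ 5 = 5 —(−1)→ 4
4 —HB11→ 4 —bump→ 4 = 4 —(−1)→ 3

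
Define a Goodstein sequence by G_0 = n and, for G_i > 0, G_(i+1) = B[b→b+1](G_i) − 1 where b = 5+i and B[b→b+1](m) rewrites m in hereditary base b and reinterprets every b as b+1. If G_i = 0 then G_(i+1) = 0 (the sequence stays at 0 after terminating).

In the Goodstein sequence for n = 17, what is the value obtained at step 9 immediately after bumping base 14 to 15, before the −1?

G_0=17  [base 5] 3·5 + 2  →[5↦6]→  3·6 + 2 = 20  −1 ⇒ G_1=19
G_1=19  [base 6] 3·6 + 1  →[6↦7]→  3·7 + 1 = 22  −1 ⇒ G_2=21
G_2=21  [base 7] 3·7  →[7↦8]→  3·8 = 24  −1 ⇒ G_3=23
G_3=23  [base 8] 2·8 + 7  →[8↦9]→  2·9 + 7 = 25  −1 ⇒ G_4=24
G_4=24  [base 9] 2·9 + 6  →[9↦10]→  2·10 + 6 = 26  −1 ⇒ G_5=25
G_5=25  [base 10] 2·10 + 5  →[10↦11]→  2·11 + 5 = 27  −1 ⇒ G_6=26
G_6=26  [base 11] 2·11 + 4  →[11↦12]→  2·12 + 4 = 28  −1 ⇒ G_7=27
G_7=27  [base 12] 2·12 + 3  →[12↦13]→  2·13 + 3 = 29  −1 ⇒ G_8=28
G_8=28  [base 13] 2·13 + 2  →[13↦14]→  2·14 + 2 = 30  −1 ⇒ G_9=29

31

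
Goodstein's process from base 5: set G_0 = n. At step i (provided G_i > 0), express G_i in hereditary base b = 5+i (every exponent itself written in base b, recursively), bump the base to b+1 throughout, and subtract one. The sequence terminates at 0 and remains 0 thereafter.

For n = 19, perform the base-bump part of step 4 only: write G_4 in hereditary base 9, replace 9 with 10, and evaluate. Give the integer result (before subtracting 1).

step 0: 19 = 3·5 + 4; sub 6 for 5: 3·6 + 4; = 22; G_1 = 22−1 = 21
step 1: 21 = 3·6 + 3; sub 7 for 6: 3·7 + 3; = 24; G_2 = 24−1 = 23
step 2: 23 = 3·7 + 2; sub 8 for 7: 3·8 + 2; = 26; G_3 = 26−1 = 25
step 3: 25 = 3·8 + 1; sub 9 for 8: 3·9 + 1; = 28; G_4 = 28−1 = 27
step 4: 27 = 3·9; sub 10 for 9: 3·10; = 30; G_5 = 30−1 = 29

30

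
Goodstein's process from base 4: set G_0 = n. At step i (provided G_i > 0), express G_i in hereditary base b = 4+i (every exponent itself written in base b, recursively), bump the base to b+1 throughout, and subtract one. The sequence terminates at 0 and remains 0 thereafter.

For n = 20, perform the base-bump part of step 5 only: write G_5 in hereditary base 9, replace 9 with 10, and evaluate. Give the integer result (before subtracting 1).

100

[0] 20 ≡ 4^2 + 4 (base 4). Lift 5: 30. −1: 29.
[1] 29 ≡ 5^2 + 4 (base 5). Lift 6: 40. −1: 39.
[2] 39 ≡ 6^2 + 3 (base 6). Lift 7: 52. −1: 51.
[3] 51 ≡ 7^2 + 2 (base 7). Lift 8: 66. −1: 65.
[4] 65 ≡ 8^2 + 1 (base 8). Lift 9: 82. −1: 81.
[5] 81 ≡ 9^2 (base 9). Lift 10: 100. −1: 99.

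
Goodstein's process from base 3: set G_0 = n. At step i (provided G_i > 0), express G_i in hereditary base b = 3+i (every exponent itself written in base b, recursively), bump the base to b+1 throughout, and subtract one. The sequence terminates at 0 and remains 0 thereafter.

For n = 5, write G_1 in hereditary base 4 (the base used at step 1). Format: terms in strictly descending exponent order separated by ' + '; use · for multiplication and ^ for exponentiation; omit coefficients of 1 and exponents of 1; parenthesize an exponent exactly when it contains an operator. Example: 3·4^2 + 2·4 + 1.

5 —HB3→ 3 + 2 —bump→ 4 + 2 = 6 —(−1)→ 5
5 —HB4→ 4 + 1 —bump→ 5 + 1 = 6 —(−1)→ 5

4 + 1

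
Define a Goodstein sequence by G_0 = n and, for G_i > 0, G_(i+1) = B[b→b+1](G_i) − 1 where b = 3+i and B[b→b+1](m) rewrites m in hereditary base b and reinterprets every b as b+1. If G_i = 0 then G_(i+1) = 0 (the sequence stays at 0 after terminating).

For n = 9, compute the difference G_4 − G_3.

2

G_0 = 9. HB_3(9) = 3^2. Bump = 16. G_1 = 15.
G_1 = 15. HB_4(15) = 3·4 + 3. Bump = 18. G_2 = 17.
G_2 = 17. HB_5(17) = 3·5 + 2. Bump = 20. G_3 = 19.
G_3 = 19. HB_6(19) = 3·6 + 1. Bump = 22. G_4 = 21.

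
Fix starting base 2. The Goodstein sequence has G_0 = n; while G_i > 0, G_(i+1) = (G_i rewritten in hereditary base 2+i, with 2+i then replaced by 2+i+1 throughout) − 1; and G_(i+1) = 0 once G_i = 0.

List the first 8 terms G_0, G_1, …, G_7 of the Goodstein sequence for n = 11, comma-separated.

11, 84, 1027, 15627, 279937, 5764801, 134217727, 2749609302

11 —HB2→ 2^(2 + 1) + 2 + 1 —bump→ 3^(3 + 1) + 3 + 1 = 85 —(−1)→ 84
84 —HB3→ 3^(3 + 1) + 3 —bump→ 4^(4 + 1) + 4 = 1028 —(−1)→ 1027
1027 —HB4→ 4^(4 + 1) + 3 —bump→ 5^(5 + 1) + 3 = 15628 —(−1)→ 15627
15627 —HB5→ 5^(5 + 1) + 2 —bump→ 6^(6 + 1) + 2 = 279938 —(−1)→ 279937
279937 —HB6→ 6^(6 + 1) + 1 —bump→ 7^(7 + 1) + 1 = 5764802 —(−1)→ 5764801
5764801 —HB7→ 7^(7 + 1) —bump→ 8^(8 + 1) = 134217728 —(−1)→ 134217727
134217727 —HB8→ 7·8^8 + 7·8^7 + 7·8^6 + 7·8^5 + 7·8^4 + 7·8^3 + 7·8^2 + 7·8 + 7 —bump→ 7·9^9 + 7·9^7 + 7·9^6 + 7·9^5 + 7·9^4 + 7·9^3 + 7·9^2 + 7·9 + 7 = 2749609303 —(−1)→ 2749609302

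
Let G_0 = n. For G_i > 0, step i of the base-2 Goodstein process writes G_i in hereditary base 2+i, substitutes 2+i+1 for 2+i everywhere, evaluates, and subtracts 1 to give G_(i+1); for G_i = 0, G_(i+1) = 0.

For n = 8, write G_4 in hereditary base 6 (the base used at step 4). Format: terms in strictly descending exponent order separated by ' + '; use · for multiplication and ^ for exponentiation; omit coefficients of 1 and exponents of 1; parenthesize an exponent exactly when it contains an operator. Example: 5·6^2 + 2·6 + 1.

2·6^6 + 2·6^2 + 6 + 5

(0) 8|_2 = 2^(2 + 1) ↦ 3^(3 + 1)|_3 = 81 ⇒ 80
(1) 80|_3 = 2·3^3 + 2·3^2 + 2·3 + 2 ↦ 2·4^4 + 2·4^2 + 2·4 + 2|_4 = 554 ⇒ 553
(2) 553|_4 = 2·4^4 + 2·4^2 + 2·4 + 1 ↦ 2·5^5 + 2·5^2 + 2·5 + 1|_5 = 6311 ⇒ 6310
(3) 6310|_5 = 2·5^5 + 2·5^2 + 2·5 ↦ 2·6^6 + 2·6^2 + 2·6|_6 = 93396 ⇒ 93395
(4) 93395|_6 = 2·6^6 + 2·6^2 + 6 + 5 ↦ 2·7^7 + 2·7^2 + 7 + 5|_7 = 1647196 ⇒ 1647195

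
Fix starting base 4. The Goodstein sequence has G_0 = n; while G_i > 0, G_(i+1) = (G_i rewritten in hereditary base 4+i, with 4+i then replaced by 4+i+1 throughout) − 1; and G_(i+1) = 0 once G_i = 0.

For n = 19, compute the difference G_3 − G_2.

12

step 0: 19 = 4^2 + 3; sub 5 for 4: 5^2 + 3; = 28; G_1 = 28−1 = 27
step 1: 27 = 5^2 + 2; sub 6 for 5: 6^2 + 2; = 38; G_2 = 38−1 = 37
step 2: 37 = 6^2 + 1; sub 7 for 6: 7^2 + 1; = 50; G_3 = 50−1 = 49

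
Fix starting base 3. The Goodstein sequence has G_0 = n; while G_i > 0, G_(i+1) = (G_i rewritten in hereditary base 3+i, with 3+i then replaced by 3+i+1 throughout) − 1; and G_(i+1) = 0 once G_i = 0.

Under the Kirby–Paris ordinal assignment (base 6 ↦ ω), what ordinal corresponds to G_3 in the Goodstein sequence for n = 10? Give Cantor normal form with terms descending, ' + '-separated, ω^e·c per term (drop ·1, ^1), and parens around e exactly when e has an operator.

ω·4 + 3

10 —HB3→ 3^2 + 1 —bump→ 4^2 + 1 = 17 —(−1)→ 16
16 —HB4→ 4^2 —bump→ 5^2 = 25 —(−1)→ 24
24 —HB5→ 4·5 + 4 —bump→ 4·6 + 4 = 28 —(−1)→ 27
27 —HB6→ 4·6 + 3 —bump→ 4·7 + 3 = 31 —(−1)→ 30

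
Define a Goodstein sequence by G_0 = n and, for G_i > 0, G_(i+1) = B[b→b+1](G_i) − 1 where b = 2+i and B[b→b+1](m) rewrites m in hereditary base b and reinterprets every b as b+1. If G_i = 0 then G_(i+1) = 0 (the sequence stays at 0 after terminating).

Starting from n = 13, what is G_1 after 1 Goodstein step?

108

step 0: 13 = 2^(2 + 1) + 2^2 + 1; sub 3 for 2: 3^(3 + 1) + 3^3 + 1; = 109; G_1 = 109−1 = 108
step 1: 108 = 3^(3 + 1) + 3^3; sub 4 for 3: 4^(4 + 1) + 4^4; = 1280; G_2 = 1280−1 = 1279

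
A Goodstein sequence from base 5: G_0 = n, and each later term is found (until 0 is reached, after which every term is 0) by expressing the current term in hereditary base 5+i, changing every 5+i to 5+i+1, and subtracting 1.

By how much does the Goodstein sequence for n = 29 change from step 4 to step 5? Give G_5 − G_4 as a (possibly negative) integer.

i=0: 29 = 5^2 + 4 (b=5); 5→6: 6^2 + 4 = 40; 40−1 = 39
i=1: 39 = 6^2 + 3 (b=6); 6→7: 7^2 + 3 = 52; 52−1 = 51
i=2: 51 = 7^2 + 2 (b=7); 7→8: 8^2 + 2 = 66; 66−1 = 65
i=3: 65 = 8^2 + 1 (b=8); 8→9: 9^2 + 1 = 82; 82−1 = 81
i=4: 81 = 9^2 (b=9); 9→10: 10^2 = 100; 100−1 = 99

18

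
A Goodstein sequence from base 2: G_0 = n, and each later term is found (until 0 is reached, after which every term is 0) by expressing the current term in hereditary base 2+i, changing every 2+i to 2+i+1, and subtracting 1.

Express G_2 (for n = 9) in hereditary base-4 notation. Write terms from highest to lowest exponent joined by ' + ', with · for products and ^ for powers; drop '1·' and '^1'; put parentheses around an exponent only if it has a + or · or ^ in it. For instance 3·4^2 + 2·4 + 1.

[0] 9 ≡ 2^(2 + 1) + 1 (base 2). Lift 3: 82. −1: 81.
[1] 81 ≡ 3^(3 + 1) (base 3). Lift 4: 1024. −1: 1023.
[2] 1023 ≡ 3·4^4 + 3·4^3 + 3·4^2 + 3·4 + 3 (base 4). Lift 5: 9843. −1: 9842.

3·4^4 + 3·4^3 + 3·4^2 + 3·4 + 3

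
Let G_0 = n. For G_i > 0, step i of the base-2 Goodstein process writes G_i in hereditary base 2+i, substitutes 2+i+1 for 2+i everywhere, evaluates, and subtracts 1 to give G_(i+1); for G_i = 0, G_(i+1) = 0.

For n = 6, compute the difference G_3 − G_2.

step 0: 6 = 2^2 + 2; sub 3 for 2: 3^3 + 3; = 30; G_1 = 30−1 = 29
step 1: 29 = 3^3 + 2; sub 4 for 3: 4^4 + 2; = 258; G_2 = 258−1 = 257
step 2: 257 = 4^4 + 1; sub 5 for 4: 5^5 + 1; = 3126; G_3 = 3126−1 = 3125

2868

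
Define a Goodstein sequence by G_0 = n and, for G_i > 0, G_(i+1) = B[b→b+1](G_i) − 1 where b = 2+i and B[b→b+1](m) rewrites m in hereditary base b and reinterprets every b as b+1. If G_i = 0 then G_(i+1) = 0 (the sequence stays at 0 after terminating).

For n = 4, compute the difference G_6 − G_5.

G_0 = 4. HB_2(4) = 2^2. Bump = 27. G_1 = 26.
G_1 = 26. HB_3(26) = 2·3^2 + 2·3 + 2. Bump = 42. G_2 = 41.
G_2 = 41. HB_4(41) = 2·4^2 + 2·4 + 1. Bump = 61. G_3 = 60.
G_3 = 60. HB_5(60) = 2·5^2 + 2·5. Bump = 84. G_4 = 83.
G_4 = 83. HB_6(83) = 2·6^2 + 6 + 5. Bump = 110. G_5 = 109.
G_5 = 109. HB_7(109) = 2·7^2 + 7 + 4. Bump = 140. G_6 = 139.

30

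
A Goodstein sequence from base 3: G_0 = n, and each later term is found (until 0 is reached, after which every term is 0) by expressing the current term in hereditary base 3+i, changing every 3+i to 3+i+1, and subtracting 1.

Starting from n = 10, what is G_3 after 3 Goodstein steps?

step 0: 10 = 3^2 + 1; sub 4 for 3: 4^2 + 1; = 17; G_1 = 17−1 = 16
step 1: 16 = 4^2; sub 5 for 4: 5^2; = 25; G_2 = 25−1 = 24
step 2: 24 = 4·5 + 4; sub 6 for 5: 4·6 + 4; = 28; G_3 = 28−1 = 27
step 3: 27 = 4·6 + 3; sub 7 for 6: 4·7 + 3; = 31; G_4 = 31−1 = 30

27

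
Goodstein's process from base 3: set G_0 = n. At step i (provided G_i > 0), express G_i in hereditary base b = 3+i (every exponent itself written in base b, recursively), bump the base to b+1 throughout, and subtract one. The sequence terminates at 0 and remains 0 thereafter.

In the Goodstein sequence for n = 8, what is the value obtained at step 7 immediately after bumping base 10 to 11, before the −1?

12

8 —HB3→ 2·3 + 2 —bump→ 2·4 + 2 = 10 —(−1)→ 9
9 —HB4→ 2·4 + 1 —bump→ 2·5 + 1 = 11 —(−1)→ 10
10 —HB5→ 2·5 —bump→ 2·6 = 12 —(−1)→ 11
11 —HB6→ 6 + 5 —bump→ 7 + 5 = 12 —(−1)→ 11
11 —HB7→ 7 + 4 —bump→ 8 + 4 = 12 —(−1)→ 11
11 —HB8→ 8 + 3 —bump→ 9 + 3 = 12 —(−1)→ 11
11 —HB9→ 9 + 2 —bump→ 10 + 2 = 12 —(−1)→ 11
11 —HB10→ 10 + 1 —bump→ 11 + 1 = 12 —(−1)→ 11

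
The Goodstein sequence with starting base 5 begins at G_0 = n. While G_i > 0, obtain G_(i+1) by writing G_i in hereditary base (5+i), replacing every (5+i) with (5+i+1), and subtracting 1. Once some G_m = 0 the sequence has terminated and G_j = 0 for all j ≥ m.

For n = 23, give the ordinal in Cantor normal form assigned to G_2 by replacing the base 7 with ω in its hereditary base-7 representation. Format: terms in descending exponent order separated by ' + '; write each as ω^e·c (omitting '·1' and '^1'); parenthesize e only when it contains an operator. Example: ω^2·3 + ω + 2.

[0] 23 ≡ 4·5 + 3 (base 5). Lift 6: 27. −1: 26.
[1] 26 ≡ 4·6 + 2 (base 6). Lift 7: 30. −1: 29.
[2] 29 ≡ 4·7 + 1 (base 7). Lift 8: 33. −1: 32.

ω·4 + 1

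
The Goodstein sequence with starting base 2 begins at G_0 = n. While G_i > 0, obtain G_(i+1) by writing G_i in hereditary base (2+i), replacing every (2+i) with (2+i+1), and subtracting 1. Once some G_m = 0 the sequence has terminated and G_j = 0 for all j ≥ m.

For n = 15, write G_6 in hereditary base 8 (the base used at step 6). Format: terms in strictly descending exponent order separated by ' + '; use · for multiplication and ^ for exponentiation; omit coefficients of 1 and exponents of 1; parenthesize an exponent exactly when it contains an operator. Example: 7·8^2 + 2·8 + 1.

[0] 15 ≡ 2^(2 + 1) + 2^2 + 2 + 1 (base 2). Lift 3: 112. −1: 111.
[1] 111 ≡ 3^(3 + 1) + 3^3 + 3 (base 3). Lift 4: 1284. −1: 1283.
[2] 1283 ≡ 4^(4 + 1) + 4^4 + 3 (base 4). Lift 5: 18753. −1: 18752.
[3] 18752 ≡ 5^(5 + 1) + 5^5 + 2 (base 5). Lift 6: 326594. −1: 326593.
[4] 326593 ≡ 6^(6 + 1) + 6^6 + 1 (base 6). Lift 7: 6588345. −1: 6588344.
[5] 6588344 ≡ 7^(7 + 1) + 7^7 (base 7). Lift 8: 150994944. −1: 150994943.
[6] 150994943 ≡ 8^(8 + 1) + 7·8^7 + 7·8^6 + 7·8^5 + 7·8^4 + 7·8^3 + 7·8^2 + 7·8 + 7 (base 8). Lift 9: 3524450281. −1: 3524450280.

8^(8 + 1) + 7·8^7 + 7·8^6 + 7·8^5 + 7·8^4 + 7·8^3 + 7·8^2 + 7·8 + 7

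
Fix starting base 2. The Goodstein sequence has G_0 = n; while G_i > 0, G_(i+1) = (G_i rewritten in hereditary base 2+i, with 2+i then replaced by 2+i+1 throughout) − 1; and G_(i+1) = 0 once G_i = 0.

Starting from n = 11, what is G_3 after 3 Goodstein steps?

(0) 11|_2 = 2^(2 + 1) + 2 + 1 ↦ 3^(3 + 1) + 3 + 1|_3 = 85 ⇒ 84
(1) 84|_3 = 3^(3 + 1) + 3 ↦ 4^(4 + 1) + 4|_4 = 1028 ⇒ 1027
(2) 1027|_4 = 4^(4 + 1) + 3 ↦ 5^(5 + 1) + 3|_5 = 15628 ⇒ 15627
(3) 15627|_5 = 5^(5 + 1) + 2 ↦ 6^(6 + 1) + 2|_6 = 279938 ⇒ 279937

15627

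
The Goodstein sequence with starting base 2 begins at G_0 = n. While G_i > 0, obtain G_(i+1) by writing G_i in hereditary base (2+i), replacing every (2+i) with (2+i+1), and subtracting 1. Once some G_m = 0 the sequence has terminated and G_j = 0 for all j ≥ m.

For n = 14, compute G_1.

110

step 0: 14 = 2^(2 + 1) + 2^2 + 2; sub 3 for 2: 3^(3 + 1) + 3^3 + 3; = 111; G_1 = 111−1 = 110
step 1: 110 = 3^(3 + 1) + 3^3 + 2; sub 4 for 3: 4^(4 + 1) + 4^4 + 2; = 1282; G_2 = 1282−1 = 1281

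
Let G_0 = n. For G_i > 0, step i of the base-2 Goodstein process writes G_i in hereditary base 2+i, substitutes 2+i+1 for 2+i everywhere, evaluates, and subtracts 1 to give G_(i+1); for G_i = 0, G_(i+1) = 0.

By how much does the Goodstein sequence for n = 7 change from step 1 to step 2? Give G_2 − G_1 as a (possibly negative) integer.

229

step 0: 7 = 2^2 + 2 + 1; sub 3 for 2: 3^3 + 3 + 1; = 31; G_1 = 31−1 = 30
step 1: 30 = 3^3 + 3; sub 4 for 3: 4^4 + 4; = 260; G_2 = 260−1 = 259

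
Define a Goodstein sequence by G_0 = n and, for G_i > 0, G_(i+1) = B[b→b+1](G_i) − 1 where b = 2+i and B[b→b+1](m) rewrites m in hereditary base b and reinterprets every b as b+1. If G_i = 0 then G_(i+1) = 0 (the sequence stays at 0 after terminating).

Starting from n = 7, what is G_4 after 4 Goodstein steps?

46657

(0) 7|_2 = 2^2 + 2 + 1 ↦ 3^3 + 3 + 1|_3 = 31 ⇒ 30
(1) 30|_3 = 3^3 + 3 ↦ 4^4 + 4|_4 = 260 ⇒ 259
(2) 259|_4 = 4^4 + 3 ↦ 5^5 + 3|_5 = 3128 ⇒ 3127
(3) 3127|_5 = 5^5 + 2 ↦ 6^6 + 2|_6 = 46658 ⇒ 46657
(4) 46657|_6 = 6^6 + 1 ↦ 7^7 + 1|_7 = 823544 ⇒ 823543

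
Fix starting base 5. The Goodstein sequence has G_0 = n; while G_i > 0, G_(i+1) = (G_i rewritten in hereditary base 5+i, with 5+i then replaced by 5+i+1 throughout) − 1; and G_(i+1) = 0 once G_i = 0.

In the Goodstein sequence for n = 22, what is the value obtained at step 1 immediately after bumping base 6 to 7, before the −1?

i=0: 22 = 4·5 + 2 (b=5); 5→6: 4·6 + 2 = 26; 26−1 = 25
i=1: 25 = 4·6 + 1 (b=6); 6→7: 4·7 + 1 = 29; 29−1 = 28

29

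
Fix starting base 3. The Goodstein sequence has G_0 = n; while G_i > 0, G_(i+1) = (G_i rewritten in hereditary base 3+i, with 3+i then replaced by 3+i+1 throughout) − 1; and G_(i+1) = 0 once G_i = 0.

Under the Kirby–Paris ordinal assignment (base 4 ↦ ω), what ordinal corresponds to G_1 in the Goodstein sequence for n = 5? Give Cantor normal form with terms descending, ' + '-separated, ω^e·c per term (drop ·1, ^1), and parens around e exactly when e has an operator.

i=0: 5 = 3 + 2 (b=3); 3→4: 4 + 2 = 6; 6−1 = 5
i=1: 5 = 4 + 1 (b=4); 4→5: 5 + 1 = 6; 6−1 = 5

ω + 1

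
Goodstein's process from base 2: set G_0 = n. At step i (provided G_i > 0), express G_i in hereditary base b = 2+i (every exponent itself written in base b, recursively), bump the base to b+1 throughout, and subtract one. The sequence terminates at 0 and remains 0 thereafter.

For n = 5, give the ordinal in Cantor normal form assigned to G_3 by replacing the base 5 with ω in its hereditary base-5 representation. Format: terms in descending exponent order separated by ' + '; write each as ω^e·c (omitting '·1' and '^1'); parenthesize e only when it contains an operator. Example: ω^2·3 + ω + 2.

i=0: 5 = 2^2 + 1 (b=2); 2→3: 3^3 + 1 = 28; 28−1 = 27
i=1: 27 = 3^3 (b=3); 3→4: 4^4 = 256; 256−1 = 255
i=2: 255 = 3·4^3 + 3·4^2 + 3·4 + 3 (b=4); 4→5: 3·5^3 + 3·5^2 + 3·5 + 3 = 468; 468−1 = 467

ω^3·3 + ω^2·3 + ω·3 + 2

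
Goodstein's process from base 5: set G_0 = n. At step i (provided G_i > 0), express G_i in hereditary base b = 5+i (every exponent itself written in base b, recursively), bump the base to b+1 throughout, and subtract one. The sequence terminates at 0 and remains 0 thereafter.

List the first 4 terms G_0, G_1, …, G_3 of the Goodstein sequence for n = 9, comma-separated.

base 5: 9 = 5 + 4; at 6: 6 + 4 = 10; next = 9
base 6: 9 = 6 + 3; at 7: 7 + 3 = 10; next = 9
base 7: 9 = 7 + 2; at 8: 8 + 2 = 10; next = 9

9, 9, 9, 9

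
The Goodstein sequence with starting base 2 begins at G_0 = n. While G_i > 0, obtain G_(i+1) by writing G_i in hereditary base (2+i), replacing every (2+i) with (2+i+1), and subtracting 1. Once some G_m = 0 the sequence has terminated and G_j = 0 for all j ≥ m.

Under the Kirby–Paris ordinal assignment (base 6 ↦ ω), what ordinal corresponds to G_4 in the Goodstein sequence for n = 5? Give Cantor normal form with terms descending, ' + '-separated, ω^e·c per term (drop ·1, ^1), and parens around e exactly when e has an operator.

i=0: 5 = 2^2 + 1 (b=2); 2→3: 3^3 + 1 = 28; 28−1 = 27
i=1: 27 = 3^3 (b=3); 3→4: 4^4 = 256; 256−1 = 255
i=2: 255 = 3·4^3 + 3·4^2 + 3·4 + 3 (b=4); 4→5: 3·5^3 + 3·5^2 + 3·5 + 3 = 468; 468−1 = 467
i=3: 467 = 3·5^3 + 3·5^2 + 3·5 + 2 (b=5); 5→6: 3·6^3 + 3·6^2 + 3·6 + 2 = 776; 776−1 = 775
i=4: 775 = 3·6^3 + 3·6^2 + 3·6 + 1 (b=6); 6→7: 3·7^3 + 3·7^2 + 3·7 + 1 = 1198; 1198−1 = 1197

ω^3·3 + ω^2·3 + ω·3 + 1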